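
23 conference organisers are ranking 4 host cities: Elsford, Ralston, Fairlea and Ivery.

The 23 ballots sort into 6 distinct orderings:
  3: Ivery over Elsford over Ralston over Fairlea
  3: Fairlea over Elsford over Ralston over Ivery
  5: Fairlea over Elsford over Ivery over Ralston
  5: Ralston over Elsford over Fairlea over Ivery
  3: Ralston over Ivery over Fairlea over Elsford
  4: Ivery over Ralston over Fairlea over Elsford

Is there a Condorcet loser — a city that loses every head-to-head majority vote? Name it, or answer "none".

Pairwise majorities:
Elsford vs Ralston: 11 to 12, Ralston.
Elsford vs Fairlea: Elsford is ranked higher on 3+5 = 8 ballots, Fairlea on 15. Fairlea wins 15–8.
Elsford vs Ivery: 3+5+5 = 13 for Elsford, 10 for Ivery — Elsford by 13–10.
Ralston–Fairlea: Ralston 15–8.
Ralston vs Ivery: Ralston preferred on 3+5+3 = 11 ballots; Ivery wins 12–11.
Fairlea vs Ivery: Fairlea is ranked higher on 3+5+5 = 13 ballots, Ivery on 10. Fairlea wins 13–10.
No city is winless: Elsford beats Ivery; Ralston beats Elsford; Fairlea beats Elsford; Ivery beats Ralston. There is no Condorcet loser.

none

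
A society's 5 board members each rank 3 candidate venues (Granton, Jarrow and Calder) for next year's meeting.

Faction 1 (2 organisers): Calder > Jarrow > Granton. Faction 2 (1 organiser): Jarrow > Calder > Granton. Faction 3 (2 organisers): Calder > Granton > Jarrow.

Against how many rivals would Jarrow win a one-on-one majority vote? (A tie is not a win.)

1

Jarrow against each rival (5 organisers):
Jarrow–Granton: Jarrow 3–2.
Jarrow vs Calder: 1 for Jarrow, 4 for Calder — Calder by 4–1.
Jarrow beats Granton; loses to Calder — 1 pairwise win.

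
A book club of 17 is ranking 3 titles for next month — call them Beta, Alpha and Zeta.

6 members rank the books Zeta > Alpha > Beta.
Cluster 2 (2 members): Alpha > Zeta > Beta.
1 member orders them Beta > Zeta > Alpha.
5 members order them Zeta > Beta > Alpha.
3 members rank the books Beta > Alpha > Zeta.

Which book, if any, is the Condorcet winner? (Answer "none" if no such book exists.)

Pairwise majorities:
Beta vs Alpha: 1+5+3 = 9 for Beta, 8 for Alpha — Beta by 9–8.
Beta vs Zeta: 1+3 = 4 for Beta, 13 for Zeta — Zeta by 13–4.
Alpha vs Zeta: 5 to 12, Zeta.
Zeta wins every pairwise contest, so Zeta is the Condorcet winner.

Zeta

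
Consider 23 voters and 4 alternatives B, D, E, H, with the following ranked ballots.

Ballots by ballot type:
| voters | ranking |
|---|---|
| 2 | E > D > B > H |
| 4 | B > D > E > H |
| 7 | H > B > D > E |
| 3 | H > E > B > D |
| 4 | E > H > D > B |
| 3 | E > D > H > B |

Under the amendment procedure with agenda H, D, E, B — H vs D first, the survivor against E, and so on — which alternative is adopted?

Round 1: H vs D — 14–9, H advances.
Round 2: H vs E — 10–13, E advances.
Round 3: E vs B — 12–11, E advances.
E survives the agenda.

E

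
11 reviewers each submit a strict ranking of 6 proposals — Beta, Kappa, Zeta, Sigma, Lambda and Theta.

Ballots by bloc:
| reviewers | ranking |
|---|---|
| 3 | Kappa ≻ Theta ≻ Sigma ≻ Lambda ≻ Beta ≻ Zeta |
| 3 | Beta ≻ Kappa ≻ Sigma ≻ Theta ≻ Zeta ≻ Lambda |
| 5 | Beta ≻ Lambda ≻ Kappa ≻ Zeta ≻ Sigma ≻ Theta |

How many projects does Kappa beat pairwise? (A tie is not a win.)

4

Kappa against each rival (11 reviewers):
Kappa vs Beta: Kappa is ranked higher on 3 ballots, Beta on 8. Beta wins 8–3.
Kappa–Zeta: Kappa 11–0.
Kappa vs Sigma: Kappa wins 11–0.
Kappa vs Lambda: Kappa, 6–5.
Kappa vs Theta: 3+3+5 = 11 for Kappa, 0 for Theta — Kappa by 11–0.
Kappa beats Zeta, Sigma, Lambda, Theta; loses to Beta — 4 pairwise wins.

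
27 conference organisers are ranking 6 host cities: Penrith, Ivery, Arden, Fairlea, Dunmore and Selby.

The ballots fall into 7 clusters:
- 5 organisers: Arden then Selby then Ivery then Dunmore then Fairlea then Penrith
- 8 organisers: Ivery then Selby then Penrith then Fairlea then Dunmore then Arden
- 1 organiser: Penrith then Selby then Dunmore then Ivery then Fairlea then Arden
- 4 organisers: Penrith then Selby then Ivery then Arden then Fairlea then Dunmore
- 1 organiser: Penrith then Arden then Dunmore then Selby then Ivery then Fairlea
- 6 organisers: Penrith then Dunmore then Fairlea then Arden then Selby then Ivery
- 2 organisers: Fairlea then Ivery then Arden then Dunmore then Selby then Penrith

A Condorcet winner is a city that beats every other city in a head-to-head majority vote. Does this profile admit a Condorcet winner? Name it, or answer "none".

Pairwise majorities:
Penrith–Ivery: Ivery 15–12.
Penrith–Arden: Penrith 20–7.
Penrith vs Fairlea: Penrith, 20–7.
Penrith vs Dunmore: Penrith, 20–7.
Penrith–Selby: Selby 15–12.
Ivery vs Arden: Ivery, 15–12.
Ivery–Fairlea: Ivery 19–8.
Ivery vs Dunmore: Ivery, 19–8.
Ivery vs Selby: Selby, 17–10.
Arden vs Fairlea: Fairlea, 17–10.
Arden vs Dunmore: Dunmore, 15–12.
Arden vs Selby: Arden wins 14–13.
Fairlea vs Dunmore: Fairlea, 14–13.
Fairlea vs Selby: Selby wins 19–8.
Dunmore vs Selby: Selby wins 18–9.
Every city loses at least once (Penrith loses to Ivery; Ivery loses to Selby; Arden loses to Penrith; Fairlea loses to Penrith; Dunmore loses to Penrith; Selby loses to Arden). The majority relation contains the cycle Penrith → Arden → Selby → Penrith, so there is no Condorcet winner.

none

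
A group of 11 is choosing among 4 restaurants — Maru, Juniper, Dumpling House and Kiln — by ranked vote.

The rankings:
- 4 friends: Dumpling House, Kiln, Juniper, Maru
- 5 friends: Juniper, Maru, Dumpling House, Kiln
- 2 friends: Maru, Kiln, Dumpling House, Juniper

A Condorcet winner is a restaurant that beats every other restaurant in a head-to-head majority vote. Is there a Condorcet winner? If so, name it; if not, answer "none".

none

Head-to-head results (11 friends):
Maru vs Juniper: Maru preferred on 2 ballots; Juniper wins 9–2.
Maru vs Dumpling House: Maru preferred on 5+2 = 7 ballots; Maru wins 7–4.
Maru vs Kiln: 7 to 4, Maru.
Juniper vs Dumpling House: 5 for Juniper, 6 for Dumpling House — Dumpling House by 6–5.
Juniper vs Kiln: Juniper preferred on 5 ballots; Kiln wins 6–5.
Dumpling House vs Kiln: 4+5 = 9 for Dumpling House, 2 for Kiln — Dumpling House by 9–2.
No restaurant is unbeaten: Maru loses to Juniper; Juniper loses to Dumpling House; Dumpling House loses to Maru; Kiln loses to Maru. In particular Maru > Dumpling House > Juniper > Maru is a majority cycle — no Condorcet winner exists.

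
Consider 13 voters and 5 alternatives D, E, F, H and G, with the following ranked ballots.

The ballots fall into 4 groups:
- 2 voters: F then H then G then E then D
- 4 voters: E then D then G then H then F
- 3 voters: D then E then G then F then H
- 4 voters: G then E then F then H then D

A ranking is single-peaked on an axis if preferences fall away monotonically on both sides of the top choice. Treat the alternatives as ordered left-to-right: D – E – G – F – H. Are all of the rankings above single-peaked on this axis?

no

Axis positions: D=1, E=2, G=3, F=4, H=5.
Group 1 (peak F at position 4): ranking walks positions 4-5-3-2-1, expanding outward from the peak — single-peaked.
Group 2: ranking walks positions 2-1-3-5-4; H is ranked above F even though F lies between H and the peak E on the axis — preferences dip and rise again. Not single-peaked.
Group 3 (peak D at position 1): ranking walks positions 1-2-3-4-5, expanding outward from the peak — single-peaked.
Group 4 (peak G at position 3): ranking walks positions 3-2-4-5-1, expanding outward from the peak — single-peaked.
Group 2 violates single-peakedness, so the profile is not single-peaked on this axis.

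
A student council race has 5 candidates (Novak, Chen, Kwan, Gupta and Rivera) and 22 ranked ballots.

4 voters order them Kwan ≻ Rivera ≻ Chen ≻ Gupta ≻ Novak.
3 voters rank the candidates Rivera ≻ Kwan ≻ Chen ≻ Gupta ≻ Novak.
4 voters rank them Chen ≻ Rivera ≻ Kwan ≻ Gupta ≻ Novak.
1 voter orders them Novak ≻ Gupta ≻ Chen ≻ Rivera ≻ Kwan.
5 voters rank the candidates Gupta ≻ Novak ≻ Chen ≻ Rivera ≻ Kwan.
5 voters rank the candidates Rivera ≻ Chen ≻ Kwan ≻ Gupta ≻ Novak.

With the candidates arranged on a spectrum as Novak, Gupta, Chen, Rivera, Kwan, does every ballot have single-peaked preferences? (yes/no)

Axis positions: Novak=1, Gupta=2, Chen=3, Rivera=4, Kwan=5.
Group 1 (peak Kwan at position 5): ranking walks positions 5-4-3-2-1, expanding outward from the peak — single-peaked.
Group 2 (peak Rivera at position 4): ranking walks positions 4-5-3-2-1, expanding outward from the peak — single-peaked.
Group 3 (peak Chen at position 3): ranking walks positions 3-4-5-2-1, expanding outward from the peak — single-peaked.
Group 4 (peak Novak at position 1): ranking walks positions 1-2-3-4-5, expanding outward from the peak — single-peaked.
Group 5 (peak Gupta at position 2): ranking walks positions 2-1-3-4-5, expanding outward from the peak — single-peaked.
Group 6 (peak Rivera at position 4): ranking walks positions 4-3-5-2-1, expanding outward from the peak — single-peaked.
Every ranking is single-peaked on this axis.

yes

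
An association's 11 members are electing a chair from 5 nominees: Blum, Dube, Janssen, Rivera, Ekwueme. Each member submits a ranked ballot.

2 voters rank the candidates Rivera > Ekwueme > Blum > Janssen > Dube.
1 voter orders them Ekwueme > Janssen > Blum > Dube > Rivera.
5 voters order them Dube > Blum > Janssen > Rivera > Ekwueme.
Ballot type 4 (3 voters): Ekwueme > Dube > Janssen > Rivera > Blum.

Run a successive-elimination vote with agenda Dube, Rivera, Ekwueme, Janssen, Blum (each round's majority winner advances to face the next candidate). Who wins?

Round 1: Dube vs Rivera — 9–2, Dube advances.
Round 2: Dube vs Ekwueme — 5–6, Ekwueme advances.
Round 3: Ekwueme vs Janssen — 6–5, Ekwueme advances.
Round 4: Ekwueme vs Blum — 6–5, Ekwueme advances.
Ekwueme survives the agenda.

Ekwueme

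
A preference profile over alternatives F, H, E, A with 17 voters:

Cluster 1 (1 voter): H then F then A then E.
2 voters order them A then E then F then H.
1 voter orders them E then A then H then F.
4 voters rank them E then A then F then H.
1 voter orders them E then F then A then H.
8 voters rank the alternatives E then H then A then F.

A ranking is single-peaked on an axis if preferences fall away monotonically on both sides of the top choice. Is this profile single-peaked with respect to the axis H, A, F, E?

no

Axis positions: H=1, A=2, F=3, E=4.
Cluster 1: ranking walks positions 1-3-2-4; F is ranked above A even though A lies between F and the peak H on the axis — preferences dip and rise again. Not single-peaked.
Cluster 2: ranking walks positions 2-4-3-1; E is ranked above F even though F lies between E and the peak A on the axis — preferences dip and rise again. Not single-peaked.
Cluster 3: ranking walks positions 4-2-1-3; A is ranked above F even though F lies between A and the peak E on the axis — preferences dip and rise again. Not single-peaked.
Cluster 4: ranking walks positions 4-2-3-1; A is ranked above F even though F lies between A and the peak E on the axis — preferences dip and rise again. Not single-peaked.
Cluster 5 (peak E at position 4): ranking walks positions 4-3-2-1, expanding outward from the peak — single-peaked.
Cluster 6: ranking walks positions 4-1-2-3; H is ranked above F even though F lies between H and the peak E on the axis — preferences dip and rise again. Not single-peaked.
Cluster 1 violates single-peakedness, so the profile is not single-peaked on this axis.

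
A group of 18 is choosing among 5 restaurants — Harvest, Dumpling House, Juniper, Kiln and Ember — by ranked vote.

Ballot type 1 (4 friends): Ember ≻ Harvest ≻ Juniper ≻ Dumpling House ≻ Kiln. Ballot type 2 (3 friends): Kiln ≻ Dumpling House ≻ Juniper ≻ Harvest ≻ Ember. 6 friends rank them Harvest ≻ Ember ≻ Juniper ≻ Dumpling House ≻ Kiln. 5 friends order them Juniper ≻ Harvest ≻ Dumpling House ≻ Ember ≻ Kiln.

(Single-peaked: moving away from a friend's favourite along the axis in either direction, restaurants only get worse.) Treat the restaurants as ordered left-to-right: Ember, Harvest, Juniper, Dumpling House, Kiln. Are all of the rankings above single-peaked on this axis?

yes

Axis positions: Ember=1, Harvest=2, Juniper=3, Dumpling House=4, Kiln=5.
Ballot type 1 (peak Ember at position 1): ranking walks positions 1-2-3-4-5, expanding outward from the peak — single-peaked.
Ballot type 2 (peak Kiln at position 5): ranking walks positions 5-4-3-2-1, expanding outward from the peak — single-peaked.
Ballot type 3 (peak Harvest at position 2): ranking walks positions 2-1-3-4-5, expanding outward from the peak — single-peaked.
Ballot type 4 (peak Juniper at position 3): ranking walks positions 3-2-4-1-5, expanding outward from the peak — single-peaked.
Every ranking is single-peaked on this axis.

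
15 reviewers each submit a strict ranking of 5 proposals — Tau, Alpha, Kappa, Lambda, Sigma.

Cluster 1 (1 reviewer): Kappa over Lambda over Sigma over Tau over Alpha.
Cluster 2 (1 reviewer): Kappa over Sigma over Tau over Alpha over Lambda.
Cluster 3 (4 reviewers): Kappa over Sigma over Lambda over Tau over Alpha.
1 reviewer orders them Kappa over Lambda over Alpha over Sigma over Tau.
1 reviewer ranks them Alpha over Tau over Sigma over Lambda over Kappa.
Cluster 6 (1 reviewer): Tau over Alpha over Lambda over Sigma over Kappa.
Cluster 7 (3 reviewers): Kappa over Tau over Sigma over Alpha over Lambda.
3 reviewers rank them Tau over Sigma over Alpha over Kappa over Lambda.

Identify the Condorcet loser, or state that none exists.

Head-to-head results (15 reviewers):
Tau–Alpha: Tau 13–2.
Tau vs Kappa: 1+1+3 = 5 for Tau, 10 for Kappa — Kappa by 10–5.
Tau vs Lambda: 1+1+1+3+3 = 9 for Tau, 6 for Lambda — Tau by 9–6.
Tau vs Sigma: Tau wins 8–7.
Alpha vs Kappa: 1+1+3 = 5 for Alpha, 10 for Kappa — Kappa by 10–5.
Alpha vs Lambda: Alpha is ranked higher on 1+1+1+3+3 = 9 ballots, Lambda on 6. Alpha wins 9–6.
Alpha vs Sigma: 1+1+1 = 3 for Alpha, 12 for Sigma — Sigma by 12–3.
Kappa vs Lambda: Kappa, 13–2.
Kappa vs Sigma: 10 to 5, Kappa.
Lambda vs Sigma: Lambda is ranked higher on 1+1+1 = 3 ballots, Sigma on 12. Sigma wins 12–3.
Lambda loses to every other project — it is the Condorcet loser.

Lambda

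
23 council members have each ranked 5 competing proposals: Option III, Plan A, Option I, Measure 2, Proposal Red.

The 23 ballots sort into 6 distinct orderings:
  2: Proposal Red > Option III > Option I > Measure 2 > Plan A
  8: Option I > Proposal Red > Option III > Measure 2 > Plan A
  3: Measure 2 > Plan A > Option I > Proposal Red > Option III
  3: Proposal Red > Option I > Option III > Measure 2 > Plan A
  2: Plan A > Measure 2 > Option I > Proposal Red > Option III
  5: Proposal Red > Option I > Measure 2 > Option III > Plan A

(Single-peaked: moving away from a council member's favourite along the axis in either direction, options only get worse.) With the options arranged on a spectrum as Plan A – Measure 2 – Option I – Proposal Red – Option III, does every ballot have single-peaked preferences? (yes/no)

yes

Axis positions: Plan A=1, Measure 2=2, Option I=3, Proposal Red=4, Option III=5.
Faction 1 (peak Proposal Red at position 4): ranking walks positions 4-5-3-2-1, expanding outward from the peak — single-peaked.
Faction 2 (peak Option I at position 3): ranking walks positions 3-4-5-2-1, expanding outward from the peak — single-peaked.
Faction 3 (peak Measure 2 at position 2): ranking walks positions 2-1-3-4-5, expanding outward from the peak — single-peaked.
Faction 4 (peak Proposal Red at position 4): ranking walks positions 4-3-5-2-1, expanding outward from the peak — single-peaked.
Faction 5 (peak Plan A at position 1): ranking walks positions 1-2-3-4-5, expanding outward from the peak — single-peaked.
Faction 6 (peak Proposal Red at position 4): ranking walks positions 4-3-2-5-1, expanding outward from the peak — single-peaked.
Every ranking is single-peaked on this axis.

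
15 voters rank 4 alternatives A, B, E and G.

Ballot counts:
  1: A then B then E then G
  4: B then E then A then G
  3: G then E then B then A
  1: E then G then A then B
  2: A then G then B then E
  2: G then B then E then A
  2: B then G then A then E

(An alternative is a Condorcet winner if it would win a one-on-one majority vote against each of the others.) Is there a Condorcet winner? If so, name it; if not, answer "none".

G

Pairwise majorities:
A–B: B 11–4.
A vs E: 5 to 10, E.
A vs G: G wins 8–7.
B vs E: B, 11–4.
B vs G: G wins 8–7.
E vs G: 6 to 9, G.
G beats each of A, B, E — G is the Condorcet winner.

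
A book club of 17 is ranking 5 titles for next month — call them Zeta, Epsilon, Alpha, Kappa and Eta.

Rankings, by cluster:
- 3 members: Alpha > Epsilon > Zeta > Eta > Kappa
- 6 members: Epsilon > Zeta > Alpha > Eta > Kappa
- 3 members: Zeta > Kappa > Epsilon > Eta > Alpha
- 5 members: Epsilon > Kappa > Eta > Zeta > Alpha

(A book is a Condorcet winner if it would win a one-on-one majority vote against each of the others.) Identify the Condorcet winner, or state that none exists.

Epsilon

Head-to-head results (17 members):
Zeta vs Epsilon: 3 for Zeta, 14 for Epsilon — Epsilon by 14–3.
Zeta vs Alpha: Zeta, 14–3.
Zeta–Kappa: Zeta 12–5.
Zeta vs Eta: 3+6+3 = 12 for Zeta, 5 for Eta — Zeta by 12–5.
Epsilon vs Alpha: Epsilon preferred on 6+3+5 = 14 ballots; Epsilon wins 14–3.
Epsilon vs Kappa: Epsilon, 14–3.
Epsilon vs Eta: 3+6+3+5 = 17 for Epsilon, 0 for Eta — Epsilon by 17–0.
Alpha–Kappa: Alpha 9–8.
Alpha vs Eta: Alpha preferred on 3+6 = 9 ballots; Alpha wins 9–8.
Kappa–Eta: Eta 9–8.
Only Epsilon has no losses; Epsilon is the Condorcet winner.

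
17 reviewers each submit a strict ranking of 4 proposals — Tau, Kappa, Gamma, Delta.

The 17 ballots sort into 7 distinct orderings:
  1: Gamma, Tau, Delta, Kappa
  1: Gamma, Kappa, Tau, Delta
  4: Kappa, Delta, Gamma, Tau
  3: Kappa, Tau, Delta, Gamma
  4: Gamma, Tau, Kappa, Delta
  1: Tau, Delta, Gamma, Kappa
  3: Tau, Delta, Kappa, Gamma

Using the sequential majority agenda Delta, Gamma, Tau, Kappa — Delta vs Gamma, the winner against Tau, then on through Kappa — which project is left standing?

Tau

Round 1: Delta vs Gamma — 11–6, Delta advances.
Round 2: Delta vs Tau — 4–13, Tau advances.
Round 3: Tau vs Kappa — 9–8, Tau advances.
Tau survives the agenda.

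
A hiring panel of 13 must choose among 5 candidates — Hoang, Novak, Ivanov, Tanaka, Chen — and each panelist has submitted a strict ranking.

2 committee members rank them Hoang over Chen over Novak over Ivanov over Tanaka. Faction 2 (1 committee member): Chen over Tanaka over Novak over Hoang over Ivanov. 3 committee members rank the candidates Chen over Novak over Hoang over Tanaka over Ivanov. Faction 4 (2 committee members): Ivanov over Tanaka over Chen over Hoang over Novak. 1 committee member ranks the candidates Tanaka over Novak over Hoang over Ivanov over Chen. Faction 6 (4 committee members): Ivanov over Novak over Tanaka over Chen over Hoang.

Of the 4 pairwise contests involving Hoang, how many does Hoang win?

1

Hoang against each rival (13 committee members):
Hoang vs Novak: 4 to 9, Novak.
Hoang vs Ivanov: Hoang preferred on 2+1+3+1 = 7 ballots; Hoang wins 7–6.
Hoang vs Tanaka: Tanaka wins 8–5.
Hoang vs Chen: 3 to 10, Chen.
Hoang beats Ivanov; loses to Novak, Tanaka, Chen — 1 pairwise win.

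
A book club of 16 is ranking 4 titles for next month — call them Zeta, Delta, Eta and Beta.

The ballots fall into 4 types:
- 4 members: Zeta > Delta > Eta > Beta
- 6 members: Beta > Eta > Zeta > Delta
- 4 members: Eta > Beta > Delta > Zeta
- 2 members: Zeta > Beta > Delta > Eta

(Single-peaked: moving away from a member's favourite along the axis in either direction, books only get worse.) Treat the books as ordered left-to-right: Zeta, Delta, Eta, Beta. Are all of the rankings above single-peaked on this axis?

Axis positions: Zeta=1, Delta=2, Eta=3, Beta=4.
Type 1 (peak Zeta at position 1): ranking walks positions 1-2-3-4, expanding outward from the peak — single-peaked.
Type 2: ranking walks positions 4-3-1-2; Zeta is ranked above Delta even though Delta lies between Zeta and the peak Beta on the axis — preferences dip and rise again. Not single-peaked.
Type 3 (peak Eta at position 3): ranking walks positions 3-4-2-1, expanding outward from the peak — single-peaked.
Type 4: ranking walks positions 1-4-2-3; Beta is ranked above Delta even though Delta lies between Beta and the peak Zeta on the axis — preferences dip and rise again. Not single-peaked.
Type 2 violates single-peakedness, so the profile is not single-peaked on this axis.

no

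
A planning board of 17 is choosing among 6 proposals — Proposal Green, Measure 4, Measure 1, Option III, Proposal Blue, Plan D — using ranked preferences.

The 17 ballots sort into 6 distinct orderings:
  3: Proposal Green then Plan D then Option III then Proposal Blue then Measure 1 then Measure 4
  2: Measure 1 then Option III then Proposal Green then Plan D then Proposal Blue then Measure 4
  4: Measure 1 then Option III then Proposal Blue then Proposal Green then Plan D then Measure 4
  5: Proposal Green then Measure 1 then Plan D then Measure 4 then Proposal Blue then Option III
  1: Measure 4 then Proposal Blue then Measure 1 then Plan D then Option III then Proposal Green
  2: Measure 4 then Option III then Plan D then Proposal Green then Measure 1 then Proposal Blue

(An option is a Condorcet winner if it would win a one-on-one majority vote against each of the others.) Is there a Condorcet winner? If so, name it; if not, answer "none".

none

Head-to-head results (17 council members):
Proposal Green–Measure 4: Proposal Green 14–3.
Proposal Green vs Measure 1: Proposal Green wins 10–7.
Proposal Green vs Option III: Option III, 9–8.
Proposal Green vs Proposal Blue: Proposal Green, 12–5.
Proposal Green–Plan D: Proposal Green 14–3.
Measure 4 vs Measure 1: Measure 1, 14–3.
Measure 4 vs Option III: Option III wins 9–8.
Measure 4 vs Proposal Blue: Proposal Blue, 9–8.
Measure 4 vs Plan D: Plan D wins 14–3.
Measure 1–Option III: Measure 1 12–5.
Measure 1 vs Proposal Blue: Measure 1 wins 13–4.
Measure 1–Plan D: Measure 1 12–5.
Option III vs Proposal Blue: Option III wins 11–6.
Option III vs Plan D: Plan D wins 9–8.
Proposal Blue vs Plan D: Plan D wins 12–5.
Every option loses at least once (Proposal Green loses to Option III; Measure 4 loses to Proposal Green; Measure 1 loses to Proposal Green; Option III loses to Measure 1; Proposal Blue loses to Proposal Green; Plan D loses to Proposal Green). The majority relation contains the cycle Proposal Green beats Measure 1 beats Option III beats Proposal Green, so there is no Condorcet winner.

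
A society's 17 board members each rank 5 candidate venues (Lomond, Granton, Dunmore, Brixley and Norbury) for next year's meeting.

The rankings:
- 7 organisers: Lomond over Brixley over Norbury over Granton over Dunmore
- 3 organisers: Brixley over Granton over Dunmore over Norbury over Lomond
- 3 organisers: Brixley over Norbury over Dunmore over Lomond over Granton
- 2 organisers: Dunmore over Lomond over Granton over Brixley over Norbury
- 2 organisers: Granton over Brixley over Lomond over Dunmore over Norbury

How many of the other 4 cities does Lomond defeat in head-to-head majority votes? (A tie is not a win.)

Lomond against each rival (17 organisers):
Lomond–Granton: Lomond 12–5.
Lomond vs Dunmore: 9 to 8, Lomond.
Lomond vs Brixley: 9 to 8, Lomond.
Lomond vs Norbury: 11 to 6, Lomond.
Lomond beats Granton, Dunmore, Brixley, Norbury — 4 pairwise wins.

4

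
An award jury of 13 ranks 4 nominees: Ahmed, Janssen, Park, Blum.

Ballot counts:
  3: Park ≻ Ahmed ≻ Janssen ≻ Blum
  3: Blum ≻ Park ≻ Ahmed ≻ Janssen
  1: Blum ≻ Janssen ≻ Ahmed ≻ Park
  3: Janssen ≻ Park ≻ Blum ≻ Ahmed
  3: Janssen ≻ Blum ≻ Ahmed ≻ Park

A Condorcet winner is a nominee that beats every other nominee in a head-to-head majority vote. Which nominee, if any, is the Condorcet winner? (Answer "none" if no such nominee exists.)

Pairwise majorities:
Ahmed vs Janssen: Ahmed preferred on 3+3 = 6 ballots; Janssen wins 7–6.
Ahmed vs Park: 4 to 9, Park.
Ahmed vs Blum: 3 for Ahmed, 10 for Blum — Blum by 10–3.
Janssen vs Park: 7 to 6, Janssen.
Janssen vs Blum: Janssen is ranked higher on 3+3+3 = 9 ballots, Blum on 4. Janssen wins 9–4.
Park vs Blum: 3+3 = 6 for Park, 7 for Blum — Blum by 7–6.
Janssen wins every pairwise contest, so Janssen is the Condorcet winner.

Janssen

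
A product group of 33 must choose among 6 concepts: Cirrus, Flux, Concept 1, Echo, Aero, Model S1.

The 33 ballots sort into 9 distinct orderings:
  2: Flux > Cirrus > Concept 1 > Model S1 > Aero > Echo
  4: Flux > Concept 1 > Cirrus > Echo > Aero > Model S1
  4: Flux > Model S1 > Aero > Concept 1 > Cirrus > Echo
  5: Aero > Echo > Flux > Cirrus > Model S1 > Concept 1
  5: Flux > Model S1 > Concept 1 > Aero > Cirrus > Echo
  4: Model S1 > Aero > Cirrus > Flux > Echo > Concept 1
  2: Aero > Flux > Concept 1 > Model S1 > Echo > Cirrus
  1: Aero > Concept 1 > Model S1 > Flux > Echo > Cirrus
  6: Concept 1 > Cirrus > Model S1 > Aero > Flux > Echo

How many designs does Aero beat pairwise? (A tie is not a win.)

Aero against each rival (33 engineers):
Aero vs Cirrus: 4+5+5+4+2+1 = 21 for Aero, 12 for Cirrus — Aero by 21–12.
Aero vs Flux: Aero, 18–15.
Aero vs Concept 1: Concept 1 wins 17–16.
Aero vs Echo: Aero, 29–4.
Aero vs Model S1: Aero preferred on 4+5+2+1 = 12 ballots; Model S1 wins 21–12.
Aero beats Cirrus, Flux, Echo; loses to Concept 1, Model S1 — 3 pairwise wins.

3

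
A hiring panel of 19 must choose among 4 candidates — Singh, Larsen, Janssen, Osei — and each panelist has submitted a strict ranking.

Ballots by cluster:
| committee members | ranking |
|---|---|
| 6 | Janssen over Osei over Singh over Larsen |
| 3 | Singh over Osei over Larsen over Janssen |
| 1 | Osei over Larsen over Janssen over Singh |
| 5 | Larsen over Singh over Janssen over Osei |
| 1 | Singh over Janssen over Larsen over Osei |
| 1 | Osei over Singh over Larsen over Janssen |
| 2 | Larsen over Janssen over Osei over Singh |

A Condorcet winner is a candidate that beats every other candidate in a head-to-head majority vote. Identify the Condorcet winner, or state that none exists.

none

Head-to-head results (19 committee members):
Singh vs Larsen: Singh preferred on 6+3+1+1 = 11 ballots; Singh wins 11–8.
Singh vs Janssen: Singh wins 10–9.
Singh–Osei: Osei 10–9.
Larsen vs Janssen: 3+1+5+1+2 = 12 for Larsen, 7 for Janssen — Larsen by 12–7.
Larsen vs Osei: Osei, 11–8.
Janssen vs Osei: Janssen wins 14–5.
Each candidate drops at least one matchup (Singh loses to Osei; Larsen loses to Singh; Janssen loses to Singh; Osei loses to Janssen); the cycle Singh > Janssen > Osei > Singh rules out a Condorcet winner.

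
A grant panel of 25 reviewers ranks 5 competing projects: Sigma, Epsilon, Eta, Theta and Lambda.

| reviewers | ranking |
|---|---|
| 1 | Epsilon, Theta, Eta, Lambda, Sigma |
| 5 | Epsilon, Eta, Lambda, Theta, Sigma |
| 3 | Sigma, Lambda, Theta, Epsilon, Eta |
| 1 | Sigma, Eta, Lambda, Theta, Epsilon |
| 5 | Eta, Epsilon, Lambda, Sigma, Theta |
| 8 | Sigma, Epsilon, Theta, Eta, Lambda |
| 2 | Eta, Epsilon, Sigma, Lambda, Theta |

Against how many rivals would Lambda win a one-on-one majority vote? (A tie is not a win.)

1

Lambda against each rival (25 reviewers):
Lambda vs Sigma: Lambda is ranked higher on 1+5+5 = 11 ballots, Sigma on 14. Sigma wins 14–11.
Lambda–Epsilon: Epsilon 21–4.
Lambda–Eta: Eta 22–3.
Lambda vs Theta: Lambda wins 16–9.
Lambda beats Theta; loses to Sigma, Epsilon, Eta — 1 pairwise win.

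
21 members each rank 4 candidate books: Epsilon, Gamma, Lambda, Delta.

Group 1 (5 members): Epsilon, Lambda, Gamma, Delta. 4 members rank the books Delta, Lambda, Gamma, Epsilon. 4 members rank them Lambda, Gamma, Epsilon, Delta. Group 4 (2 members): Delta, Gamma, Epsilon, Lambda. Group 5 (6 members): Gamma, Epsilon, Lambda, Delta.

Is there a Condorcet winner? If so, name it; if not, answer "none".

none

Check each pair by majority over 21 ballots:
Epsilon vs Gamma: Gamma, 16–5.
Epsilon vs Lambda: Epsilon, 13–8.
Epsilon vs Delta: Epsilon, 15–6.
Gamma–Lambda: Lambda 13–8.
Gamma vs Delta: Gamma, 15–6.
Lambda vs Delta: Lambda, 15–6.
No book is unbeaten: Epsilon loses to Gamma; Gamma loses to Lambda; Lambda loses to Epsilon; Delta loses to Epsilon. In particular Epsilon beats Lambda beats Gamma beats Epsilon is a majority cycle — no Condorcet winner exists.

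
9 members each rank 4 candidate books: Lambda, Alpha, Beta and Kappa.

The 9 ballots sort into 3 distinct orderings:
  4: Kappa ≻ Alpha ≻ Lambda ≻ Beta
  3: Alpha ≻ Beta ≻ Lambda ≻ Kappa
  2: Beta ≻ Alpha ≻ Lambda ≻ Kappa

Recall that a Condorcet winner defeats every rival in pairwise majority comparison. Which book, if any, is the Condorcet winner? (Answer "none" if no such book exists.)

Alpha

Head-to-head results (9 members):
Lambda vs Alpha: Lambda preferred on 0 ballots; Alpha wins 9–0.
Lambda vs Beta: 4 to 5, Beta.
Lambda vs Kappa: 3+2 = 5 for Lambda, 4 for Kappa — Lambda by 5–4.
Alpha vs Beta: 4+3 = 7 for Alpha, 2 for Beta — Alpha by 7–2.
Alpha vs Kappa: Alpha is ranked higher on 3+2 = 5 ballots, Kappa on 4. Alpha wins 5–4.
Beta vs Kappa: 5 to 4, Beta.
Alpha defeats every rival head-to-head and is the Condorcet winner.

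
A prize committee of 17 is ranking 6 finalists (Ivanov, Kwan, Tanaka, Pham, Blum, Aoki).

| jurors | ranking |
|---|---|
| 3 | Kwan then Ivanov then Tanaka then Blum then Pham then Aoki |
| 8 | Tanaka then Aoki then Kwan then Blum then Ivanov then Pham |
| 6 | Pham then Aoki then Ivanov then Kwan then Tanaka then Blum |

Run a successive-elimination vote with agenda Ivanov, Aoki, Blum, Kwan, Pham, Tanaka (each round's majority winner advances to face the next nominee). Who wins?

Round 1: Ivanov vs Aoki — 3–14, Aoki advances.
Round 2: Aoki vs Blum — 14–3, Aoki advances.
Round 3: Aoki vs Kwan — 14–3, Aoki advances.
Round 4: Aoki vs Pham — 8–9, Pham advances.
Round 5: Pham vs Tanaka — 6–11, Tanaka advances.
Tanaka survives the agenda.

Tanaka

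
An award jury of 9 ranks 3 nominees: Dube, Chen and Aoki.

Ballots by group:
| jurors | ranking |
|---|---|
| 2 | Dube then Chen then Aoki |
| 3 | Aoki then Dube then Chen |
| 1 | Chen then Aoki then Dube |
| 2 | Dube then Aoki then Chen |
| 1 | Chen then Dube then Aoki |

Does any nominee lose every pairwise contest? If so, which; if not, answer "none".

Pairwise majorities:
Dube vs Chen: Dube is ranked higher on 2+3+2 = 7 ballots, Chen on 2. Dube wins 7–2.
Dube–Aoki: Dube 5–4.
Chen vs Aoki: Aoki wins 5–4.
Chen loses to every other nominee — it is the Condorcet loser.

Chen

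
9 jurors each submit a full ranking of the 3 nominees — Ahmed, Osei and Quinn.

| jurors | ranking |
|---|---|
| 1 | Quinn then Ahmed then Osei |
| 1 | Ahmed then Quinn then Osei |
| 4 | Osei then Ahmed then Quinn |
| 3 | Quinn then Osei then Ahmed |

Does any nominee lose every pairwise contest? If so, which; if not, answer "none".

Head-to-head results (9 jurors):
Ahmed–Osei: Osei 7–2.
Ahmed vs Quinn: Ahmed is ranked higher on 1+4 = 5 ballots, Quinn on 4. Ahmed wins 5–4.
Osei vs Quinn: Quinn, 5–4.
Each nominee has at least one pairwise win (Ahmed beats Quinn; Osei beats Ahmed; Quinn beats Osei) — no Condorcet loser.

none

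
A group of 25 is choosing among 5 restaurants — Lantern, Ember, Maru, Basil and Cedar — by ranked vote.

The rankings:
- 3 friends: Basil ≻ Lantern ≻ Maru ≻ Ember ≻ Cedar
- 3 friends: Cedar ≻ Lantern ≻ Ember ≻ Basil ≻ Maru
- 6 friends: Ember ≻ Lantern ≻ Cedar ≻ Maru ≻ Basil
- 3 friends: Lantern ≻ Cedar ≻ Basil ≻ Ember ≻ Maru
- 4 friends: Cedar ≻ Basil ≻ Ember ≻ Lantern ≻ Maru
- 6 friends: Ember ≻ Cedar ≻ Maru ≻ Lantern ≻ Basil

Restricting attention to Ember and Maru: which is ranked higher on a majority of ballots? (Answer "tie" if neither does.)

Ballots ranking Ember above Maru: 3 + 6 + 3 + 4 + 6 = 22.
Ballots ranking Maru above Ember: 25 − 22 = 3.
Ember wins the head-to-head 22–3.

Ember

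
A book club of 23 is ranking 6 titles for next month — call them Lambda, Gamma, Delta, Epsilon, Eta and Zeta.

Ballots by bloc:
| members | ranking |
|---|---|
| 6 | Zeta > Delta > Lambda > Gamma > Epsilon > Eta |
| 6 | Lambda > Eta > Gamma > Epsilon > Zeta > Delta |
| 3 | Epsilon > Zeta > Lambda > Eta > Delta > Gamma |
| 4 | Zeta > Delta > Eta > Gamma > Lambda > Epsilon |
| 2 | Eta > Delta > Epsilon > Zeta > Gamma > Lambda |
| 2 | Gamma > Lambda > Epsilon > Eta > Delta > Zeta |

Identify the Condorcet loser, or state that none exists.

Pairwise majorities:
Lambda vs Gamma: 6+6+3 = 15 for Lambda, 8 for Gamma — Lambda by 15–8.
Lambda vs Delta: Delta wins 12–11.
Lambda–Epsilon: Lambda 18–5.
Lambda vs Eta: 17 to 6, Lambda.
Lambda vs Zeta: Zeta, 15–8.
Gamma vs Delta: 8 to 15, Delta.
Gamma vs Epsilon: Gamma, 18–5.
Gamma vs Eta: 6+2 = 8 for Gamma, 15 for Eta — Eta by 15–8.
Gamma vs Zeta: Zeta, 15–8.
Delta vs Epsilon: 12 to 11, Delta.
Delta–Eta: Eta 13–10.
Delta vs Zeta: 2+2 = 4 for Delta, 19 for Zeta — Zeta by 19–4.
Epsilon vs Eta: 6+3+2 = 11 for Epsilon, 12 for Eta — Eta by 12–11.
Epsilon vs Zeta: Epsilon, 13–10.
Eta vs Zeta: Zeta wins 13–10.
Each book has at least one pairwise win (Lambda beats Gamma; Gamma beats Epsilon; Delta beats Lambda; Epsilon beats Zeta; Eta beats Gamma; Zeta beats Lambda) — no Condorcet loser.

none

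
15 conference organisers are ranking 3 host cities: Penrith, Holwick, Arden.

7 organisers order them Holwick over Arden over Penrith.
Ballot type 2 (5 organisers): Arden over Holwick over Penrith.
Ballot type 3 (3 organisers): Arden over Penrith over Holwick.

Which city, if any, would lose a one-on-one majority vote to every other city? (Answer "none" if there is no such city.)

Penrith

Pairwise majorities:
Penrith vs Holwick: 3 to 12, Holwick.
Penrith–Arden: Arden 15–0.
Holwick vs Arden: 7 to 8, Arden.
Penrith is beaten in every head-to-head and is the Condorcet loser.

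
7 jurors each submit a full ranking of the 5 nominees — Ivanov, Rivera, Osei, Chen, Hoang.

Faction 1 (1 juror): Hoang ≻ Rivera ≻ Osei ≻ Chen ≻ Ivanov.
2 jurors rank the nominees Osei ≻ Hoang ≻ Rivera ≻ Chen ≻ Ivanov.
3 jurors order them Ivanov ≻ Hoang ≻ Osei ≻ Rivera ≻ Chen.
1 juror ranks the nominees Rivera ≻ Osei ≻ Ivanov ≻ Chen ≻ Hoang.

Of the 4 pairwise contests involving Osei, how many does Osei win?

3

Osei against each rival (7 jurors):
Osei vs Ivanov: 1+2+1 = 4 for Osei, 3 for Ivanov — Osei by 4–3.
Osei–Rivera: Osei 5–2.
Osei vs Chen: Osei is ranked higher on 1+2+3+1 = 7 ballots, Chen on 0. Osei wins 7–0.
Osei–Hoang: Hoang 4–3.
Osei beats Ivanov, Rivera, Chen; loses to Hoang — 3 pairwise wins.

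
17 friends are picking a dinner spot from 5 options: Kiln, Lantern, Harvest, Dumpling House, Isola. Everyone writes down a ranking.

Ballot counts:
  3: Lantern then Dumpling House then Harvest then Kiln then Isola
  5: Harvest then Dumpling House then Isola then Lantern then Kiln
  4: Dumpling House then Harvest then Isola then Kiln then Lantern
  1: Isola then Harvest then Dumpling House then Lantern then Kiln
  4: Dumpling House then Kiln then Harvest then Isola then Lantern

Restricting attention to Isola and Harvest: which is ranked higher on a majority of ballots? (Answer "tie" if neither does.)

Ballots ranking Isola above Harvest: 1.
Ballots ranking Harvest above Isola: 17 − 1 = 16.
Harvest wins the head-to-head 16–1.

Harvest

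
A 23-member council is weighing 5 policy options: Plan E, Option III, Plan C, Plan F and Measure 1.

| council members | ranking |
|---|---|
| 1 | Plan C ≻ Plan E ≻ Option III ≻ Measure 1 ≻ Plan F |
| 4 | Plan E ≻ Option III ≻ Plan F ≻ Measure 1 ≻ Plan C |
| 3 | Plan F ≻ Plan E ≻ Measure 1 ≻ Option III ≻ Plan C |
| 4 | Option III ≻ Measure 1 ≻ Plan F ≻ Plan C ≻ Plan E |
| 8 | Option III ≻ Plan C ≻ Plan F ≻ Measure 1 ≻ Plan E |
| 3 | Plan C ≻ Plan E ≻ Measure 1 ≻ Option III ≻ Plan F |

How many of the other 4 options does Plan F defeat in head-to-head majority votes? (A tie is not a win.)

2

Plan F against each rival (23 council members):
Plan F vs Plan E: Plan F, 15–8.
Plan F vs Option III: 3 to 20, Option III.
Plan F vs Plan C: Plan C wins 12–11.
Plan F vs Measure 1: 4+3+8 = 15 for Plan F, 8 for Measure 1 — Plan F by 15–8.
Plan F beats Plan E, Measure 1; loses to Option III, Plan C — 2 pairwise wins.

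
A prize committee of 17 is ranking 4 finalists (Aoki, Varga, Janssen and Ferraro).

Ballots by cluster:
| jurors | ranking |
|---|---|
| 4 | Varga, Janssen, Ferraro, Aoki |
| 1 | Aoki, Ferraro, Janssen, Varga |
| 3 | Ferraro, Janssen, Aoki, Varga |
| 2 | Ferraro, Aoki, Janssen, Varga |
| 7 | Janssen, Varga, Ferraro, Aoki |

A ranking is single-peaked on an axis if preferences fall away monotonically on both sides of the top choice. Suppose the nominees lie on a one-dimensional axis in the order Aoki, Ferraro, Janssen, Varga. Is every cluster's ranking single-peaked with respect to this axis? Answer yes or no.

Axis positions: Aoki=1, Ferraro=2, Janssen=3, Varga=4.
Cluster 1 (peak Varga at position 4): ranking walks positions 4-3-2-1, expanding outward from the peak — single-peaked.
Cluster 2 (peak Aoki at position 1): ranking walks positions 1-2-3-4, expanding outward from the peak — single-peaked.
Cluster 3 (peak Ferraro at position 2): ranking walks positions 2-3-1-4, expanding outward from the peak — single-peaked.
Cluster 4 (peak Ferraro at position 2): ranking walks positions 2-1-3-4, expanding outward from the peak — single-peaked.
Cluster 5 (peak Janssen at position 3): ranking walks positions 3-4-2-1, expanding outward from the peak — single-peaked.
Every ranking is single-peaked on this axis.

yes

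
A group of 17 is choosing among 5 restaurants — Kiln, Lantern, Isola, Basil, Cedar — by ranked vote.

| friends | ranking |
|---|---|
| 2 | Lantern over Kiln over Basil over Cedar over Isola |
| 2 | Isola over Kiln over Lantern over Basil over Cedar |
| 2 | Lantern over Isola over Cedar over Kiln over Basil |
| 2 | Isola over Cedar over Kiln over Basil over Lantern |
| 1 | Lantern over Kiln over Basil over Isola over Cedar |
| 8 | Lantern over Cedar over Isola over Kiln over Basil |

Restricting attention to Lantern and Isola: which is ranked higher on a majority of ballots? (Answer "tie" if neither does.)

Lantern

Ballots ranking Lantern above Isola: 2 + 2 + 1 + 8 = 13.
Ballots ranking Isola above Lantern: 17 − 13 = 4.
Lantern wins the head-to-head 13–4.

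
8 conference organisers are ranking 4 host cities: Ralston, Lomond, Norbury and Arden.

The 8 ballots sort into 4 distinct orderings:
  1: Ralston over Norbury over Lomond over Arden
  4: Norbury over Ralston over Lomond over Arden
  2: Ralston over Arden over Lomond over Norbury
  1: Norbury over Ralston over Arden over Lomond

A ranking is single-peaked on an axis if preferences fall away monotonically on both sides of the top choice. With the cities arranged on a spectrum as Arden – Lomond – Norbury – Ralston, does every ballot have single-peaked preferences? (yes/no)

no

Axis positions: Arden=1, Lomond=2, Norbury=3, Ralston=4.
Ballot type 1 (peak Ralston at position 4): ranking walks positions 4-3-2-1, expanding outward from the peak — single-peaked.
Ballot type 2 (peak Norbury at position 3): ranking walks positions 3-4-2-1, expanding outward from the peak — single-peaked.
Ballot type 3: ranking walks positions 4-1-2-3; Arden is ranked above Norbury even though Norbury lies between Arden and the peak Ralston on the axis — preferences dip and rise again. Not single-peaked.
Ballot type 4: ranking walks positions 3-4-1-2; Arden is ranked above Lomond even though Lomond lies between Arden and the peak Norbury on the axis — preferences dip and rise again. Not single-peaked.
Ballot type 3 violates single-peakedness, so the profile is not single-peaked on this axis.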